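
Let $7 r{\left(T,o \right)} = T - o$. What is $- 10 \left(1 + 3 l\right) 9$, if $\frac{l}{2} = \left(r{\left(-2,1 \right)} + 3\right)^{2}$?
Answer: $- \frac{179370}{49} \approx -3660.6$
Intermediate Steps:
$r{\left(T,o \right)} = - \frac{o}{7} + \frac{T}{7}$ ($r{\left(T,o \right)} = \frac{T - o}{7} = - \frac{o}{7} + \frac{T}{7}$)
$l = \frac{648}{49}$ ($l = 2 \left(\left(\left(- \frac{1}{7}\right) 1 + \frac{1}{7} \left(-2\right)\right) + 3\right)^{2} = 2 \left(\left(- \frac{1}{7} - \frac{2}{7}\right) + 3\right)^{2} = 2 \left(- \frac{3}{7} + 3\right)^{2} = 2 \left(\frac{18}{7}\right)^{2} = 2 \cdot \frac{324}{49} = \frac{648}{49} \approx 13.224$)
$- 10 \left(1 + 3 l\right) 9 = - 10 \left(1 + 3 \cdot \frac{648}{49}\right) 9 = - 10 \left(1 + \frac{1944}{49}\right) 9 = \left(-10\right) \frac{1993}{49} \cdot 9 = \left(- \frac{19930}{49}\right) 9 = - \frac{179370}{49}$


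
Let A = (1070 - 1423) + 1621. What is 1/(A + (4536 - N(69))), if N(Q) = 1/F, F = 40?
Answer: 40/232159 ≈ 0.00017230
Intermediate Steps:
N(Q) = 1/40
A = 1268 (A = -353 + 1621 = 1268)
1/(A + (4536 - N(69))) = 1/(1268 + (4536 - 1*1/40)) = 1/(1268 + (4536 - 1/40)) = 1/(1268 + 181439/40) = 1/(232159/40) = 40/232159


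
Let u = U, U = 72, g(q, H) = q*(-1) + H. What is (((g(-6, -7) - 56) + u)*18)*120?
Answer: 32400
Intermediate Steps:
g(q, H) = H - q (g(q, H) = -q + H = H - q)
u = 72
(((g(-6, -7) - 56) + u)*18)*120 = ((((-7 - 1*(-6)) - 56) + 72)*18)*120 = ((((-7 + 6) - 56) + 72)*18)*120 = (((-1 - 56) + 72)*18)*120 = ((-57 + 72)*18)*120 = (15*18)*120 = 270*120 = 32400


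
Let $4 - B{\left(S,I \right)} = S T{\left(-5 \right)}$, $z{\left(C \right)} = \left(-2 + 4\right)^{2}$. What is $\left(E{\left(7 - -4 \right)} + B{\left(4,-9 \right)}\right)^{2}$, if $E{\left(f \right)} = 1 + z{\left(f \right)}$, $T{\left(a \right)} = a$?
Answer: $841$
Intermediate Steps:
$z{\left(C \right)} = 4$ ($z{\left(C \right)} = 2^{2} = 4$)
$E{\left(f \right)} = 5$ ($E{\left(f \right)} = 1 + 4 = 5$)
$B{\left(S,I \right)} = 4 + 5 S$ ($B{\left(S,I \right)} = 4 - S \left(-5\right) = 4 - - 5 S = 4 + 5 S$)
$\left(E{\left(7 - -4 \right)} + B{\left(4,-9 \right)}\right)^{2} = \left(5 + \left(4 + 5 \cdot 4\right)\right)^{2} = \left(5 + \left(4 + 20\right)\right)^{2} = \left(5 + 24\right)^{2} = 29^{2} = 841$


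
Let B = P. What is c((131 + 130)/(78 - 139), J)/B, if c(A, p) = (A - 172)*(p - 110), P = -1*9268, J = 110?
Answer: 0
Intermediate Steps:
P = -9268
B = -9268
c(A, p) = (-172 + A)*(-110 + p)
c((131 + 130)/(78 - 139), J)/B = (18920 - 172*110 - 110*(131 + 130)/(78 - 139) + ((131 + 130)/(78 - 139))*110)/(-9268) = (18920 - 18920 - 28710/(-61) + (261/(-61))*110)*(-1/9268) = (18920 - 18920 - 28710*(-1)/61 + (261*(-1/61))*110)*(-1/9268) = (18920 - 18920 - 110*(-261/61) - 261/61*110)*(-1/9268) = (18920 - 18920 + 28710/61 - 28710/61)*(-1/9268) = 0*(-1/9268) = 0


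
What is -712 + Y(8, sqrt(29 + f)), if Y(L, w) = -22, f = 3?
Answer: -734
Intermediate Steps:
-712 + Y(8, sqrt(29 + f)) = -712 - 22 = -734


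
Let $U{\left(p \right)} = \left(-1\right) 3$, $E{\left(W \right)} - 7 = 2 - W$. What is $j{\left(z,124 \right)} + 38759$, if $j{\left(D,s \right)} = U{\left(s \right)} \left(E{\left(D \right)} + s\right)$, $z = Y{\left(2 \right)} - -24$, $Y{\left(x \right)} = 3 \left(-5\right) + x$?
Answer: $38393$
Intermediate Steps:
$E{\left(W \right)} = 9 - W$ ($E{\left(W \right)} = 7 - \left(-2 + W\right) = 9 - W$)
$Y{\left(x \right)} = -15 + x$
$z = 11$ ($z = \left(-15 + 2\right) - -24 = -13 + 24 = 11$)
$U{\left(p \right)} = -3$
$j{\left(D,s \right)} = -27 - 3 s + 3 D$ ($j{\left(D,s \right)} = - 3 \left(\left(9 - D\right) + s\right) = - 3 \left(9 + s - D\right) = -27 - 3 s + 3 D$)
$j{\left(z,124 \right)} + 38759 = \left(-27 - 372 + 3 \cdot 11\right) + 38759 = \left(-27 - 372 + 33\right) + 38759 = -366 + 38759 = 38393$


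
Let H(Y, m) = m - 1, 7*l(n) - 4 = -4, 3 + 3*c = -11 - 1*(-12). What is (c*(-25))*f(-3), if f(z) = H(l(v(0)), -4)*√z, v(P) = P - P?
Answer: -250*I*√3/3 ≈ -144.34*I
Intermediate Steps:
v(P) = 0
c = -⅔ (c = -1 + (-11 - 1*(-12))/3 = -1 + (-11 + 12)/3 = -1 + (⅓)*1 = -1 + ⅓ = -⅔ ≈ -0.66667)
l(n) = 0 (l(n) = 4/7 + (⅐)*(-4) = 4/7 - 4/7 = 0)
H(Y, m) = -1 + m
f(z) = -5*√z (f(z) = (-1 - 4)*√z = -5*√z)
(c*(-25))*f(-3) = (-⅔*(-25))*(-5*I*√3) = 50*(-5*I*√3)/3 = -250*I*√3/3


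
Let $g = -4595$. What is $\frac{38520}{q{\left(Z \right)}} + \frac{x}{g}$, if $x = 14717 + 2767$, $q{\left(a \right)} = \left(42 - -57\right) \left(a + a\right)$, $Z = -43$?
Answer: $- \frac{18103232}{2173435} \approx -8.3293$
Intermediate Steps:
$q{\left(a \right)} = 198 a$ ($q{\left(a \right)} = \left(42 + 57\right) 2 a = 99 \cdot 2 a = 198 a$)
$x = 17484$
$\frac{38520}{q{\left(Z \right)}} + \frac{x}{g} = \frac{38520}{198 \left(-43\right)} + \frac{17484}{-4595} = \frac{38520}{-8514} + 17484 \left(- \frac{1}{4595}\right) = 38520 \left(- \frac{1}{8514}\right) - \frac{17484}{4595} = - \frac{2140}{473} - \frac{17484}{4595} = - \frac{18103232}{2173435}$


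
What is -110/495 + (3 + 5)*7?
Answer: 502/9 ≈ 55.778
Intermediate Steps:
-110/495 + (3 + 5)*7 = -110*1/495 + 8*7 = -2/9 + 56 = 502/9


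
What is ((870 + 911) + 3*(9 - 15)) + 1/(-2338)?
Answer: 4121893/2338 ≈ 1763.0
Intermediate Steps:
((870 + 911) + 3*(9 - 15)) + 1/(-2338) = (1781 + 3*(-6)) - 1/2338 = (1781 - 18) - 1/2338 = 1763 - 1/2338 = 4121893/2338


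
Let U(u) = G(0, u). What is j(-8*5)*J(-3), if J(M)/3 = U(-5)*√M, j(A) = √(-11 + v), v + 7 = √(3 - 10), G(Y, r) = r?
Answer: -15*I*√3*√(-18 + I*√7) ≈ 110.52 - 8.0793*I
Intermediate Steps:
U(u) = u
v = -7 + I*√7 (v = -7 + √(3 - 10) = -7 + √(-7) = -7 + I*√7 ≈ -7.0 + 2.6458*I)
j(A) = √(-18 + I*√7) (j(A) = √(-11 + (-7 + I*√7)) = √(-18 + I*√7))
J(M) = -15*√M (J(M) = 3*(-5*√M) = -15*√M)
j(-8*5)*J(-3) = √(-18 + I*√7)*(-15*I*√3) = -15*I*√3*√(-18 + I*√7)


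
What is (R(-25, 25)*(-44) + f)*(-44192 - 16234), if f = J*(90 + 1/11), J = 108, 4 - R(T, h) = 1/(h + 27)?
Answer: -82561071042/143 ≈ -5.7735e+8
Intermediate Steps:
R(T, h) = 4 - 1/(27 + h) (R(T, h) = 4 - 1/(h + 27) = 4 - 1/(27 + h))
f = 107028/11 (f = 108*(90 + 1/11) = 108*(991/11) = 107028/11 ≈ 9729.8)
(R(-25, 25)*(-44) + f)*(-44192 - 16234) = (((107 + 4*25)/(27 + 25))*(-44) + 107028/11)*(-44192 - 16234) = (((107 + 100)/52)*(-44) + 107028/11)*(-60426) = (((1/52)*207)*(-44) + 107028/11)*(-60426) = ((207/52)*(-44) + 107028/11)*(-60426) = (-2277/13 + 107028/11)*(-60426) = (1366317/143)*(-60426) = -82561071042/143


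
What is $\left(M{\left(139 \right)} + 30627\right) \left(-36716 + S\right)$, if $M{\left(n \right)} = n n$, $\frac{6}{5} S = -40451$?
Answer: $- \frac{10552788674}{3} \approx -3.5176 \cdot 10^{9}$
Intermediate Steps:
$S = - \frac{202255}{6}$ ($S = \frac{5}{6} \left(-40451\right) = - \frac{202255}{6} \approx -33709.0$)
$M{\left(n \right)} = n^{2}$
$\left(M{\left(139 \right)} + 30627\right) \left(-36716 + S\right) = \left(139^{2} + 30627\right) \left(-36716 - \frac{202255}{6}\right) = \left(19321 + 30627\right) \left(- \frac{422551}{6}\right) = 49948 \left(- \frac{422551}{6}\right) = - \frac{10552788674}{3}$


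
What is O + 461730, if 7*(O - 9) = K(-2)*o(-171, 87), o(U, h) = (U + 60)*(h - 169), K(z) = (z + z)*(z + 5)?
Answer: 3122949/7 ≈ 4.4614e+5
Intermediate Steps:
K(z) = 2*z*(5 + z) (K(z) = (2*z)*(5 + z) = 2*z*(5 + z))
o(U, h) = (-169 + h)*(60 + U) (o(U, h) = (60 + U)*(-169 + h) = (-169 + h)*(60 + U))
O = -109161/7 (O = 9 + ((2*(-2)*(5 - 2))*(-10140 - 169*(-171) + 60*87 - 171*87))/7 = 9 + ((2*(-2)*3)*(-10140 + 28899 + 5220 - 14877))/7 = 9 + (-12*9102)/7 = 9 + (1/7)*(-109224) = 9 - 109224/7 = -109161/7 ≈ -15594.)
O + 461730 = -109161/7 + 461730 = 3122949/7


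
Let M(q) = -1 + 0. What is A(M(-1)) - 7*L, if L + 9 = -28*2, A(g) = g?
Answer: 454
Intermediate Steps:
M(q) = -1
L = -65 (L = -9 - 28*2 = -9 - 56 = -65)
A(M(-1)) - 7*L = -1 - 7*(-65) = -1 + 455 = 454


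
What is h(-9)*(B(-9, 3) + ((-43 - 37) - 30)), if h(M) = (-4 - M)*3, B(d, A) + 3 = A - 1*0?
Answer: -1650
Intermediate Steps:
B(d, A) = -3 + A (B(d, A) = -3 + (A - 1*0) = -3 + (A + 0) = -3 + A)
h(M) = -12 - 3*M
h(-9)*(B(-9, 3) + ((-43 - 37) - 30)) = (-12 - 3*(-9))*((-3 + 3) + ((-43 - 37) - 30)) = (-12 + 27)*(0 + (-80 - 30)) = 15*(0 - 110) = 15*(-110) = -1650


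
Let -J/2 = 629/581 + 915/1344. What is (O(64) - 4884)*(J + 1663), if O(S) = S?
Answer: -37177774625/4648 ≈ -7.9987e+6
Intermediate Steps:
J = -65571/18592 (J = -2*(629/581 + 915/1344) = -2*(629*(1/581) + 915*(1/1344)) = -2*(629/581 + 305/448) = -2*65571/37184 = -65571/18592 ≈ -3.5268)
(O(64) - 4884)*(J + 1663) = (64 - 4884)*(-65571/18592 + 1663) = -4820*30852925/18592 = -37177774625/4648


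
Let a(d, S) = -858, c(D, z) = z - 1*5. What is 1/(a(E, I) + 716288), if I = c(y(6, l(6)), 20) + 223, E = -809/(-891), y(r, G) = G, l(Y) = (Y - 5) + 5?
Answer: 1/715430 ≈ 1.3978e-6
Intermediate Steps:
l(Y) = Y (l(Y) = (-5 + Y) + 5 = Y)
c(D, z) = -5 + z (c(D, z) = z - 5 = -5 + z)
E = 809/891 (E = -809*(-1/891) = 809/891 ≈ 0.90797)
I = 238 (I = (-5 + 20) + 223 = 15 + 223 = 238)
1/(a(E, I) + 716288) = 1/(-858 + 716288) = 1/715430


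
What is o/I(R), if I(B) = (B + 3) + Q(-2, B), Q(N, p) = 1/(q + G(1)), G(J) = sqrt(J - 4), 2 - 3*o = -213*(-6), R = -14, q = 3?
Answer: 1276*(sqrt(3) - 3*I)/(3*(-32*I + 11*sqrt(3))) ≈ 39.559 - 0.53115*I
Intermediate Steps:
o = -1276/3 (o = 2/3 - (-71)*(-6) = 2/3 - 1/3*1278 = 2/3 - 426 = -1276/3 ≈ -425.33)
G(J) = sqrt(-4 + J)
Q(N, p) = 1/(3 + I*sqrt(3)) (Q(N, p) = 1/(3 + sqrt(-4 + 1)) = 1/(3 + sqrt(-3)) = 1/(3 + I*sqrt(3)))
I(B) = 13/4 + B - I*sqrt(3)/12 (I(B) = (B + 3) + (1/4 - I*sqrt(3)/12) = (3 + B) + (1/4 - I*sqrt(3)/12) = 13/4 + B - I*sqrt(3)/12)
o/I(R) = -1276/(3*(13/4 - 14 - I*sqrt(3)/12)) = -1276/(3*(-43/4 - I*sqrt(3)/12))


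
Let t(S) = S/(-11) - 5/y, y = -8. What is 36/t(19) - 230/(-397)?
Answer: -1235386/38509 ≈ -32.080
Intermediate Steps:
t(S) = 5/8 - S/11 (t(S) = S/(-11) - 5/(-8) = S*(-1/11) - 5*(-⅛) = -S/11 + 5/8 = 5/8 - S/11)
36/t(19) - 230/(-397) = 36/(5/8 - 1/11*19) - 230/(-397) = 36/(5/8 - 19/11) - 230*(-1/397) = 36/(-97/88) + 230/397 = 36*(-88/97) + 230/397 = -3168/97 + 230/397 = -1235386/38509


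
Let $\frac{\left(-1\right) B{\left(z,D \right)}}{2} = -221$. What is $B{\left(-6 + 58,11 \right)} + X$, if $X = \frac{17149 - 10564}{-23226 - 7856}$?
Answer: $\frac{13731659}{31082} \approx 441.79$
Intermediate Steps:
$X = - \frac{6585}{31082}$ ($X = \frac{6585}{-31082} = 6585 \left(- \frac{1}{31082}\right) = - \frac{6585}{31082} \approx -0.21186$)
$B{\left(z,D \right)} = 442$ ($B{\left(z,D \right)} = \left(-2\right) \left(-221\right) = 442$)
$B{\left(-6 + 58,11 \right)} + X = 442 - \frac{6585}{31082} = \frac{13731659}{31082}$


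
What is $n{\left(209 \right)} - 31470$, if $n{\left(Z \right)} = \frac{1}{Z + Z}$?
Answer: $- \frac{13154459}{418} \approx -31470.0$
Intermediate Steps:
$n{\left(Z \right)} = \frac{1}{2 Z}$
$n{\left(209 \right)} - 31470 = \frac{1}{2 \cdot 209} - 31470 = \frac{1}{2} \cdot \frac{1}{209} - 31470 = \frac{1}{418} - 31470 = - \frac{13154459}{418}$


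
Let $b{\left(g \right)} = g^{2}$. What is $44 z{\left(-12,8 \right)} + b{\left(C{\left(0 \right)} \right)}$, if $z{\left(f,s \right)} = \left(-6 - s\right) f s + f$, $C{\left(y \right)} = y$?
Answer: $58608$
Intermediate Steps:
$z{\left(f,s \right)} = f + f s \left(-6 - s\right)$ ($z{\left(f,s \right)} = f \left(-6 - s\right) s + f = f s \left(-6 - s\right) + f = f + f s \left(-6 - s\right)$)
$44 z{\left(-12,8 \right)} + b{\left(C{\left(0 \right)} \right)} = 44 \left(- 12 \left(1 - 8^{2} - 48\right)\right) + 0^{2} = 44 \left(- 12 \left(1 - 64 - 48\right)\right) + 0 = 44 \left(\left(-12\right) \left(-111\right)\right) + 0 = 44 \cdot 1332 + 0 = 58608 + 0 = 58608$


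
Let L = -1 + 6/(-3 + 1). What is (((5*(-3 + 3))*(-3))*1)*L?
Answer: 0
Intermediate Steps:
L = -4 (L = -1 + 6/(-2) = -1 + 6*(-½) = -1 - 3 = -4)
(((5*(-3 + 3))*(-3))*1)*L = (((5*(-3 + 3))*(-3))*1)*(-4) = (((5*0)*(-3))*1)*(-4) = ((0*(-3))*1)*(-4) = (0*1)*(-4) = 0*(-4) = 0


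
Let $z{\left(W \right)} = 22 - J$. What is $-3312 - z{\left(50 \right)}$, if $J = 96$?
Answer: $-3238$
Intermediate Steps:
$z{\left(W \right)} = -74$ ($z{\left(W \right)} = 22 - 96 = -74$)
$-3312 - z{\left(50 \right)} = -3312 - -74 = -3312 + 74 = -3238$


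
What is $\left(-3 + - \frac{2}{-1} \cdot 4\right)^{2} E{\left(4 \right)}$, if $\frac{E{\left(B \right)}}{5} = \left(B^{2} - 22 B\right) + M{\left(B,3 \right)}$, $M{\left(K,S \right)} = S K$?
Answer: $-7500$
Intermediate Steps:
$M{\left(K,S \right)} = K S$
$E{\left(B \right)} = - 95 B + 5 B^{2}$ ($E{\left(B \right)} = 5 \left(\left(B^{2} - 22 B\right) + B 3\right) = 5 \left(\left(B^{2} - 22 B\right) + 3 B\right) = 5 \left(B^{2} - 19 B\right) = - 95 B + 5 B^{2}$)
$\left(-3 + - \frac{2}{-1} \cdot 4\right)^{2} E{\left(4 \right)} = \left(-3 + - \frac{2}{-1} \cdot 4\right)^{2} \cdot 5 \cdot 4 \left(-19 + 4\right) = \left(-3 + \left(-2\right) \left(-1\right) 4\right)^{2} \cdot 5 \cdot 4 \left(-15\right) = \left(-3 + 2 \cdot 4\right)^{2} \left(-300\right) = \left(-3 + 8\right)^{2} \left(-300\right) = 5^{2} \left(-300\right) = 25 \left(-300\right) = -7500$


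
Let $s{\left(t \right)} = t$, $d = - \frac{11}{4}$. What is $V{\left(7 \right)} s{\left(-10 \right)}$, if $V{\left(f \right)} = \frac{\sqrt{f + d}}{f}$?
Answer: $- \frac{5 \sqrt{17}}{7} \approx -2.9451$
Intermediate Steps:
$d = - \frac{11}{4}$ ($d = \left(-11\right) \frac{1}{4} = - \frac{11}{4} \approx -2.75$)
$V{\left(f \right)} = \frac{\sqrt{- \frac{11}{4} + f}}{f}$ ($V{\left(f \right)} = \frac{\sqrt{f - \frac{11}{4}}}{f} = \frac{\sqrt{- \frac{11}{4} + f}}{f}$)
$V{\left(7 \right)} s{\left(-10 \right)} = \frac{\sqrt{-11 + 4 \cdot 7}}{2 \cdot 7} \left(-10\right) = \frac{1}{2} \cdot \frac{1}{7} \sqrt{-11 + 28} \left(-10\right) = \frac{1}{2} \cdot \frac{1}{7} \sqrt{17} \left(-10\right) = \frac{\sqrt{17}}{14} \left(-10\right) = - \frac{5 \sqrt{17}}{7}$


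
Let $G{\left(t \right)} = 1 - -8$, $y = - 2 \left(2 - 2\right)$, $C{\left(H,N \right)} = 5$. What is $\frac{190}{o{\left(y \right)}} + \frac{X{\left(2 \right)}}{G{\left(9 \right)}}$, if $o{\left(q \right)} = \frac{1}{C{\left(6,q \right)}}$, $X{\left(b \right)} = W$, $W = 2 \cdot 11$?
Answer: $\frac{8572}{9} \approx 952.44$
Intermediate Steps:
$W = 22$
$X{\left(b \right)} = 22$
$y = 0$ ($y = \left(-2\right) 0 = 0$)
$G{\left(t \right)} = 9$ ($G{\left(t \right)} = 1 + 8 = 9$)
$o{\left(q \right)} = \frac{1}{5}$
$\frac{190}{o{\left(y \right)}} + \frac{X{\left(2 \right)}}{G{\left(9 \right)}} = 190 \frac{1}{\frac{1}{5}} + \frac{22}{9} = 190 \cdot 5 + 22 \cdot \frac{1}{9} = 950 + \frac{22}{9} = \frac{8572}{9}$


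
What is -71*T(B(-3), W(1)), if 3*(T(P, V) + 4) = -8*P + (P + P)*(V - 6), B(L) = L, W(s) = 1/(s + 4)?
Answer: -5538/5 ≈ -1107.6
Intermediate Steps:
W(s) = 1/(4 + s)
T(P, V) = -4 - 8*P/3 + 2*P*(-6 + V)/3 (T(P, V) = -4 + (-8*P + (P + P)*(V - 6))/3 = -4 + (-8*P + (2*P)*(-6 + V))/3 = -4 + (-8*P + 2*P*(-6 + V))/3 = -4 + (-8*P/3 + 2*P*(-6 + V)/3) = -4 - 8*P/3 + 2*P*(-6 + V)/3)
-71*T(B(-3), W(1)) = -71*(-4 - 20/3*(-3) + (⅔)*(-3)/(4 + 1)) = -71*(-4 + 20 + (⅔)*(-3)/5) = -71*(-4 + 20 + (⅔)*(-3)*(⅕)) = -71*(-4 + 20 - ⅖) = -71*78/5 = -5538/5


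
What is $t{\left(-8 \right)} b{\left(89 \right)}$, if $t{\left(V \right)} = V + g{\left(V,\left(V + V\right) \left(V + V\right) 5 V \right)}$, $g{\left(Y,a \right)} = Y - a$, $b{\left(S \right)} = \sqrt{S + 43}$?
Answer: $20448 \sqrt{33} \approx 1.1746 \cdot 10^{5}$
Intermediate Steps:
$b{\left(S \right)} = \sqrt{43 + S}$
$t{\left(V \right)} = - 20 V^{3} + 2 V$ ($t{\left(V \right)} = V - \left(- V + \left(V + V\right) \left(V + V\right) 5 V\right) = V - \left(- V + 2 V 2 V 5 V\right) = V - \left(- V + 4 V^{2} \cdot 5 V\right) = V - \left(- V + 20 V^{2} V\right) = V + \left(V - 20 V^{3}\right) = V - \left(- V + 20 V^{3}\right) = - 20 V^{3} + 2 V$)
$t{\left(-8 \right)} b{\left(89 \right)} = \left(- 20 \left(-8\right)^{3} + 2 \left(-8\right)\right) \sqrt{43 + 89} = \left(\left(-20\right) \left(-512\right) - 16\right) \sqrt{132} = \left(10240 - 16\right) 2 \sqrt{33} = 10224 \cdot 2 \sqrt{33} = 20448 \sqrt{33}$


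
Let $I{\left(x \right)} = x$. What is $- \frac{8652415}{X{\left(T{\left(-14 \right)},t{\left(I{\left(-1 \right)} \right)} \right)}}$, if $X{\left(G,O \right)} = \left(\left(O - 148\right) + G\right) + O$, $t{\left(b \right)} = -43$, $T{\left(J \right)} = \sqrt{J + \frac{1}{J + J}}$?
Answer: $\frac{18896874360}{511187} + \frac{17304830 i \sqrt{2751}}{1533561} \approx 36967.0 + 591.85 i$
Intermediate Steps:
$T{\left(J \right)} = \sqrt{J + \frac{1}{2 J}}$
$X{\left(G,O \right)} = -148 + G + 2 O$ ($X{\left(G,O \right)} = \left(\left(-148 + O\right) + G\right) + O = \left(-148 + G + O\right) + O = -148 + G + 2 O$)
$- \frac{8652415}{X{\left(T{\left(-14 \right)},t{\left(I{\left(-1 \right)} \right)} \right)}} = - \frac{8652415}{-148 + \frac{\sqrt{\frac{2}{-14} + 4 \left(-14\right)}}{2} + 2 \left(-43\right)} = - \frac{8652415}{-148 + \frac{\sqrt{2 \left(- \frac{1}{14}\right) - 56}}{2} - 86} = - \frac{8652415}{-148 + \frac{\sqrt{- \frac{1}{7} - 56}}{2} - 86} = - \frac{8652415}{-148 + \frac{\sqrt{- \frac{393}{7}}}{2} - 86} = - \frac{8652415}{-148 + \frac{\frac{1}{7} i \sqrt{2751}}{2} - 86} = - \frac{8652415}{-148 + \frac{i \sqrt{2751}}{14} - 86} = - \frac{8652415}{-234 + \frac{i \sqrt{2751}}{14}}$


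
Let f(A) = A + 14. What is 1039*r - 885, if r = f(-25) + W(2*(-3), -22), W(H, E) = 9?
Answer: -2963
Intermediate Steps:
f(A) = 14 + A
r = -2 (r = (14 - 25) + 9 = -11 + 9 = -2)
1039*r - 885 = 1039*(-2) - 885 = -2078 - 885 = -2963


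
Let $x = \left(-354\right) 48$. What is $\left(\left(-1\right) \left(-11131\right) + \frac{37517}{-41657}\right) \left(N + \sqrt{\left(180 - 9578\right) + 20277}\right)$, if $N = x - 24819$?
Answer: $- \frac{251760076650}{541} + \frac{463646550 \sqrt{10879}}{41657} \approx -4.642 \cdot 10^{8}$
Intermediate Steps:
$x = -16992$
$N = -41811$ ($N = -16992 - 24819 = -41811$)
$\left(\left(-1\right) \left(-11131\right) + \frac{37517}{-41657}\right) \left(N + \sqrt{\left(180 - 9578\right) + 20277}\right) = \left(\left(-1\right) \left(-11131\right) + \frac{37517}{-41657}\right) \left(-41811 + \sqrt{\left(180 - 9578\right) + 20277}\right) = \left(11131 + 37517 \left(- \frac{1}{41657}\right)\right) \left(-41811 + \sqrt{\left(180 - 9578\right) + 20277}\right) = \left(11131 - \frac{37517}{41657}\right) \left(-41811 + \sqrt{-9398 + 20277}\right) = \frac{463646550 \left(-41811 + \sqrt{10879}\right)}{41657} = - \frac{251760076650}{541} + \frac{463646550 \sqrt{10879}}{41657}$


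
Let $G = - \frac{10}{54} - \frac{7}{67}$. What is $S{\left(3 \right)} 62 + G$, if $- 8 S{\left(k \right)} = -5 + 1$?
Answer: $\frac{55555}{1809} \approx 30.71$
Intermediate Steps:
$S{\left(k \right)} = \frac{1}{2}$ ($S{\left(k \right)} = - \frac{-5 + 1}{8} = \left(- \frac{1}{8}\right) \left(-4\right) = \frac{1}{2}$)
$G = - \frac{524}{1809}$ ($G = \left(-10\right) \frac{1}{54} - \frac{7}{67} = - \frac{5}{27} - \frac{7}{67} = - \frac{524}{1809} \approx -0.28966$)
$S{\left(3 \right)} 62 + G = \frac{1}{2} \cdot 62 - \frac{524}{1809} = 31 - \frac{524}{1809} = \frac{55555}{1809}$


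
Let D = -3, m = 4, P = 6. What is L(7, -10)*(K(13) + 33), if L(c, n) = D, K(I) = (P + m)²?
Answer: -399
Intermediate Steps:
K(I) = 100 (K(I) = (6 + 4)² = 10² = 100)
L(c, n) = -3
L(7, -10)*(K(13) + 33) = -3*(100 + 33) = -3*133 = -399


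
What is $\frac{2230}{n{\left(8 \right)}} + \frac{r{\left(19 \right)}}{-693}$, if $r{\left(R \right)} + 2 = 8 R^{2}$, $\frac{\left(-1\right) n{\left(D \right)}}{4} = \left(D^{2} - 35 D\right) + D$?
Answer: $- \frac{142627}{96096} \approx -1.4842$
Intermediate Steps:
$n{\left(D \right)} = - 4 D^{2} + 136 D$ ($n{\left(D \right)} = - 4 \left(\left(D^{2} - 35 D\right) + D\right) = - 4 \left(D^{2} - 34 D\right) = - 4 D^{2} + 136 D$)
$r{\left(R \right)} = -2 + 8 R^{2}$
$\frac{2230}{n{\left(8 \right)}} + \frac{r{\left(19 \right)}}{-693} = \frac{2230}{4 \cdot 8 \left(34 - 8\right)} + \frac{-2 + 8 \cdot 19^{2}}{-693} = \frac{2230}{4 \cdot 8 \left(34 - 8\right)} + \left(-2 + 8 \cdot 361\right) \left(- \frac{1}{693}\right) = \frac{2230}{4 \cdot 8 \cdot 26} + \left(-2 + 2888\right) \left(- \frac{1}{693}\right) = \frac{2230}{832} + 2886 \left(- \frac{1}{693}\right) = 2230 \cdot \frac{1}{832} - \frac{962}{231} = \frac{1115}{416} - \frac{962}{231} = - \frac{142627}{96096}$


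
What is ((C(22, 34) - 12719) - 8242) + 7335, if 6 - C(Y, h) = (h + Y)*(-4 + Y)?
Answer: -14628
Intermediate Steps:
C(Y, h) = 6 - (-4 + Y)*(Y + h) (C(Y, h) = 6 - (h + Y)*(-4 + Y) = 6 - (Y + h)*(-4 + Y) = 6 - (-4 + Y)*(Y + h))
((C(22, 34) - 12719) - 8242) + 7335 = (((6 - 1*22² + 4*22 + 4*34 - 1*22*34) - 12719) - 8242) + 7335 = (((6 - 1*484 + 88 + 136 - 748) - 12719) - 8242) + 7335 = (((6 - 484 + 88 + 136 - 748) - 12719) - 8242) + 7335 = ((-1002 - 12719) - 8242) + 7335 = (-13721 - 8242) + 7335 = -21963 + 7335 = -14628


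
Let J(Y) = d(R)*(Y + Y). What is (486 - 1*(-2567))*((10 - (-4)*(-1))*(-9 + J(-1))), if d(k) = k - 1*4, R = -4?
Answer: 128226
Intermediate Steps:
d(k) = -4 + k (d(k) = k - 4 = -4 + k)
J(Y) = -16*Y (J(Y) = (-4 - 4)*(Y + Y) = -16*Y)
(486 - 1*(-2567))*((10 - (-4)*(-1))*(-9 + J(-1))) = (486 - 1*(-2567))*((10 - (-4)*(-1))*(-9 - 16*(-1))) = (486 + 2567)*((10 - 1*4)*(-9 + 16)) = 3053*((10 - 4)*7) = 3053*(6*7) = 3053*42 = 128226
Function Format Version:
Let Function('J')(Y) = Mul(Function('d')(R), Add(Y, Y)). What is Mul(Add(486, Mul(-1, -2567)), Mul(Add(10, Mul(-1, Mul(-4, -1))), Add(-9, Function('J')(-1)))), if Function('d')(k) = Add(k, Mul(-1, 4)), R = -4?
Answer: 128226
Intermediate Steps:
Function('d')(k) = Add(-4, k) (Function('d')(k) = Add(k, -4) = Add(-4, k))
Function('J')(Y) = Mul(-16, Y) (Function('J')(Y) = Mul(Add(-4, -4), Add(Y, Y)) = Mul(-8, Mul(2, Y)) = Mul(-16, Y))
Mul(Add(486, Mul(-1, -2567)), Mul(Add(10, Mul(-1, Mul(-4, -1))), Add(-9, Function('J')(-1)))) = Mul(Add(486, Mul(-1, -2567)), Mul(Add(10, Mul(-1, Mul(-4, -1))), Add(-9, Mul(-16, -1)))) = Mul(Add(486, 2567), Mul(Add(10, Mul(-1, 4)), Add(-9, 16))) = Mul(3053, Mul(Add(10, -4), 7)) = Mul(3053, Mul(6, 7)) = Mul(3053, 42) = 128226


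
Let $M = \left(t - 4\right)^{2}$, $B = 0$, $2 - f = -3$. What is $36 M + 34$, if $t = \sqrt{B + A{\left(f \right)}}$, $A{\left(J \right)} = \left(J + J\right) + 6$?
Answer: $34$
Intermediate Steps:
$f = 5$ ($f = 2 - -3 = 2 + 3 = 5$)
$A{\left(J \right)} = 6 + 2 J$ ($A{\left(J \right)} = 2 J + 6 = 6 + 2 J$)
$t = 4$ ($t = \sqrt{0 + \left(6 + 2 \cdot 5\right)} = \sqrt{0 + \left(6 + 10\right)} = \sqrt{0 + 16} = \sqrt{16} = 4$)
$M = 0$ ($M = \left(4 - 4\right)^{2} = 0^{2} = 0$)
$36 M + 34 = 36 \cdot 0 + 34 = 0 + 34 = 34$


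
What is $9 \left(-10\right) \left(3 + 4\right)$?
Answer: $-630$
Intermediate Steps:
$9 \left(-10\right) \left(3 + 4\right) = \left(-90\right) 7 = -630$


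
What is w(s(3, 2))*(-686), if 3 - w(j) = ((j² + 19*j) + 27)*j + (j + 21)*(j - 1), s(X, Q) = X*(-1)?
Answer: -8232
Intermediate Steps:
s(X, Q) = -X
w(j) = 3 - j*(27 + j² + 19*j) - (-1 + j)*(21 + j) (w(j) = 3 - (((j² + 19*j) + 27)*j + (j + 21)*(j - 1)) = 3 - ((27 + j² + 19*j)*j + (21 + j)*(-1 + j)) = 3 - (j*(27 + j² + 19*j) + (-1 + j)*(21 + j)) = 3 + (-j*(27 + j² + 19*j) - (-1 + j)*(21 + j)) = 3 - j*(27 + j² + 19*j) - (-1 + j)*(21 + j))
w(s(3, 2))*(-686) = (24 - (-1*3)³ - (-47)*3 - 20*(-1*3)²)*(-686) = (24 - 1*(-3)³ - 47*(-3) - 20*(-3)²)*(-686) = (24 - 1*(-27) + 141 - 20*9)*(-686) = (24 + 27 + 141 - 180)*(-686) = 12*(-686) = -8232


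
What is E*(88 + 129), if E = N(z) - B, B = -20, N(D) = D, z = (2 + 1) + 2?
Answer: 5425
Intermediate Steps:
z = 5 (z = 3 + 2 = 5)
E = 25 (E = 5 - 1*(-20) = 5 + 20 = 25)
E*(88 + 129) = 25*(88 + 129) = 25*217 = 5425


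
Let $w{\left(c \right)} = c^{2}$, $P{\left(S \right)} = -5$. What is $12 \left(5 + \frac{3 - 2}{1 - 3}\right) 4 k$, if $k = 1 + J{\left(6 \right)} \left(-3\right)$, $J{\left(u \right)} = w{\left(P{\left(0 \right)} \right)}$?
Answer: $-15984$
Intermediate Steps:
$J{\left(u \right)} = 25$ ($J{\left(u \right)} = \left(-5\right)^{2} = 25$)
$k = -74$ ($k = 1 + 25 \left(-3\right) = 1 - 75 = -74$)
$12 \left(5 + \frac{3 - 2}{1 - 3}\right) 4 k = 12 \left(5 + \frac{3 - 2}{1 - 3}\right) 4 \left(-74\right) = 12 \left(5 + 1 \frac{1}{-2}\right) 4 \left(-74\right) = 12 \left(5 + 1 \left(- \frac{1}{2}\right)\right) 4 \left(-74\right) = 12 \left(5 - \frac{1}{2}\right) 4 \left(-74\right) = 12 \cdot \frac{9}{2} \cdot 4 \left(-74\right) = 12 \cdot 18 \left(-74\right) = 216 \left(-74\right) = -15984$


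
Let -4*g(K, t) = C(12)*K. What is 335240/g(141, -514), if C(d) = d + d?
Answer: -167620/423 ≈ -396.26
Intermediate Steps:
C(d) = 2*d
g(K, t) = -6*K (g(K, t) = -2*12*K/4 = -6*K)
335240/g(141, -514) = 335240/((-6*141)) = 335240/(-846) = 335240*(-1/846) = -167620/423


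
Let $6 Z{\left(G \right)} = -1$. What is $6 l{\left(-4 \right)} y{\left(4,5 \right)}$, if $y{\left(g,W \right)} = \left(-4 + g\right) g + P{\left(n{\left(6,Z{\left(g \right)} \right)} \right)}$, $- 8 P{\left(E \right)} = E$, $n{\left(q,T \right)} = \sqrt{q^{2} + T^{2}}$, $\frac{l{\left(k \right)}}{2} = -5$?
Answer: $\frac{5 \sqrt{1297}}{4} \approx 45.017$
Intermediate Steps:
$l{\left(k \right)} = -10$ ($l{\left(k \right)} = 2 \left(-5\right) = -10$)
$Z{\left(G \right)} = - \frac{1}{6}$ ($Z{\left(G \right)} = \frac{1}{6} \left(-1\right) = - \frac{1}{6}$)
$n{\left(q,T \right)} = \sqrt{T^{2} + q^{2}}$
$P{\left(E \right)} = - \frac{E}{8}$
$y{\left(g,W \right)} = - \frac{\sqrt{1297}}{48} + g \left(-4 + g\right)$ ($y{\left(g,W \right)} = \left(-4 + g\right) g - \frac{\sqrt{\left(- \frac{1}{6}\right)^{2} + 6^{2}}}{8} = g \left(-4 + g\right) - \frac{\sqrt{\frac{1}{36} + 36}}{8} = g \left(-4 + g\right) - \frac{\sqrt{\frac{1297}{36}}}{8} = g \left(-4 + g\right) - \frac{\frac{1}{6} \sqrt{1297}}{8} = g \left(-4 + g\right) - \frac{\sqrt{1297}}{48} = - \frac{\sqrt{1297}}{48} + g \left(-4 + g\right)$)
$6 l{\left(-4 \right)} y{\left(4,5 \right)} = 6 \left(-10\right) \left(4^{2} - 16 - \frac{\sqrt{1297}}{48}\right) = - 60 \left(16 - 16 - \frac{\sqrt{1297}}{48}\right) = - 60 \left(- \frac{\sqrt{1297}}{48}\right) = \frac{5 \sqrt{1297}}{4}$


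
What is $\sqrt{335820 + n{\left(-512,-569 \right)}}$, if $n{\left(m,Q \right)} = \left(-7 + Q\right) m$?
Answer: $2 \sqrt{157683} \approx 794.19$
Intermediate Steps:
$n{\left(m,Q \right)} = m \left(-7 + Q\right)$
$\sqrt{335820 + n{\left(-512,-569 \right)}} = \sqrt{335820 - 512 \left(-7 - 569\right)} = \sqrt{335820 - -294912} = \sqrt{335820 + 294912} = \sqrt{630732} = 2 \sqrt{157683}$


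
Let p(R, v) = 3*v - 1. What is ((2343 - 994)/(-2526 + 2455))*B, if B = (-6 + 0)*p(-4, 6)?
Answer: 1938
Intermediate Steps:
p(R, v) = -1 + 3*v
B = -102 (B = (-6 + 0)*(-1 + 3*6) = -6*(-1 + 18) = -6*17 = -102)
((2343 - 994)/(-2526 + 2455))*B = ((2343 - 994)/(-2526 + 2455))*(-102) = (1349/(-71))*(-102) = (1349*(-1/71))*(-102) = -19*(-102) = 1938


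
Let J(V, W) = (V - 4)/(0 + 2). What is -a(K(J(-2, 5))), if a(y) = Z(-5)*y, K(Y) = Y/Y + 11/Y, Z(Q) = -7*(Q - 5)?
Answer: 560/3 ≈ 186.67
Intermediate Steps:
Z(Q) = 35 - 7*Q (Z(Q) = -7*(-5 + Q) = 35 - 7*Q)
J(V, W) = -2 + V/2 (J(V, W) = (-4 + V)/2 = (-4 + V)*(1/2) = -2 + V/2)
K(Y) = 1 + 11/Y
a(y) = 70*y (a(y) = (35 - 7*(-5))*y = (35 + 35)*y = 70*y)
-a(K(J(-2, 5))) = -70*(11 + (-2 + (1/2)*(-2)))/(-2 + (1/2)*(-2)) = -70*(11 + (-2 - 1))/(-2 - 1) = -70*(11 - 3)/(-3) = -70*(-1/3*8) = -70*(-8)/3 = -1*(-560/3) = 560/3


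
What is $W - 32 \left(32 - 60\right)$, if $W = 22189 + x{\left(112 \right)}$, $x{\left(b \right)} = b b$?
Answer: $35629$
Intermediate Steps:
$x{\left(b \right)} = b^{2}$
$W = 34733$ ($W = 22189 + 112^{2} = 22189 + 12544 = 34733$)
$W - 32 \left(32 - 60\right) = 34733 - 32 \left(32 - 60\right) = 34733 - 32 \left(-28\right) = 34733 - -896 = 34733 + 896 = 35629$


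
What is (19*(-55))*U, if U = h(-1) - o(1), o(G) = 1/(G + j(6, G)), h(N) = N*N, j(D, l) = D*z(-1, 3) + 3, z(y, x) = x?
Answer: -1995/2 ≈ -997.50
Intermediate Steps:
j(D, l) = 3 + 3*D (j(D, l) = D*3 + 3 = 3*D + 3 = 3 + 3*D)
h(N) = N**2
o(G) = 1/(21 + G) (o(G) = 1/(G + (3 + 3*6)) = 1/(G + (3 + 18)) = 1/(G + 21) = 1/(21 + G))
U = 21/22 (U = (-1)**2 - 1/(21 + 1) = 1 - 1/22 = 21/22 ≈ 0.95455)
(19*(-55))*U = (19*(-55))*(21/22) = -1045*21/22 = -1995/2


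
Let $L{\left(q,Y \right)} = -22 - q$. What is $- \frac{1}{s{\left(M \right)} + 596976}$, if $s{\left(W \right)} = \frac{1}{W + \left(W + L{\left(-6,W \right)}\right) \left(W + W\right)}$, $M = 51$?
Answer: $- \frac{3621}{2161650097} \approx -1.6751 \cdot 10^{-6}$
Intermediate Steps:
$s{\left(W \right)} = \frac{1}{W + 2 W \left(-16 + W\right)}$ ($s{\left(W \right)} = \frac{1}{W + \left(W - 16\right) \left(W + W\right)} = \frac{1}{W + \left(W + \left(-22 + 6\right)\right) 2 W} = \frac{1}{W + \left(W - 16\right) 2 W} = \frac{1}{W + \left(-16 + W\right) 2 W} = \frac{1}{W + 2 W \left(-16 + W\right)}$)
$- \frac{1}{s{\left(M \right)} + 596976} = - \frac{1}{\frac{1}{51 \left(-31 + 2 \cdot 51\right)} + 596976} = - \frac{1}{\frac{1}{51 \left(-31 + 102\right)} + 596976} = - \frac{1}{\frac{1}{51 \cdot 71} + 596976} = - \frac{1}{\frac{1}{51} \cdot \frac{1}{71} + 596976} = - \frac{1}{\frac{1}{3621} + 596976} = - \frac{1}{\frac{2161650097}{3621}} = \left(-1\right) \frac{3621}{2161650097} = - \frac{3621}{2161650097}$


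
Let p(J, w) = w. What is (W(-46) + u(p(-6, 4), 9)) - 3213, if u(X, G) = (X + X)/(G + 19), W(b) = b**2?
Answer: -7677/7 ≈ -1096.7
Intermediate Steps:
u(X, G) = 2*X/(19 + G) (u(X, G) = (2*X)/(19 + G) = 2*X/(19 + G))
(W(-46) + u(p(-6, 4), 9)) - 3213 = ((-46)**2 + 2*4/(19 + 9)) - 3213 = (2116 + 2*4/28) - 3213 = (2116 + 2*4*(1/28)) - 3213 = (2116 + 2/7) - 3213 = 14814/7 - 3213 = -7677/7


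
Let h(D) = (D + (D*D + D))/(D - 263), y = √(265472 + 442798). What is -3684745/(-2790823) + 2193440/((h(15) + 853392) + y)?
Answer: 162115206038424137541635/41668711013043832915981 - 134905333760*√708270/44791852811565441 ≈ 3.8880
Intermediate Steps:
y = √708270 ≈ 841.59
h(D) = (D² + 2*D)/(-263 + D) (h(D) = (D + (D² + D))/(-263 + D) = (D + (D + D²))/(-263 + D) = (D² + 2*D)/(-263 + D))
-3684745/(-2790823) + 2193440/((h(15) + 853392) + y) = -3684745/(-2790823) + 2193440/((15*(2 + 15)/(-263 + 15) + 853392) + √708270) = -3684745*(-1/2790823) + 2193440/((15*17/(-248) + 853392) + √708270) = 3684745/2790823 + 2193440/((15*(-1/248)*17 + 853392) + √708270) = 3684745/2790823 + 2193440/((-255/248 + 853392) + √708270) = 3684745/2790823 + 2193440/(211640961/248 + √708270)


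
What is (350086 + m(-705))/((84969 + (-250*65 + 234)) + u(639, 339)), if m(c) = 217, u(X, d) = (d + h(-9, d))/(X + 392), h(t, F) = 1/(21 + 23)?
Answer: 15891145292/3127998809 ≈ 5.0803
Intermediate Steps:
h(t, F) = 1/44
u(X, d) = (1/44 + d)/(392 + X) (u(X, d) = (d + 1/44)/(X + 392) = (1/44 + d)/(392 + X))
(350086 + m(-705))/((84969 + (-250*65 + 234)) + u(639, 339)) = (350086 + 217)/((84969 + (-250*65 + 234)) + (1/44 + 339)/(392 + 639)) = 350303/((84969 + (-16250 + 234)) + (14917/44)/1031) = 350303/((84969 - 16016) + (1/1031)*(14917/44)) = 350303/(68953 + 14917/45364) = 350303/(3127998809/45364) = 350303*(45364/3127998809) = 15891145292/3127998809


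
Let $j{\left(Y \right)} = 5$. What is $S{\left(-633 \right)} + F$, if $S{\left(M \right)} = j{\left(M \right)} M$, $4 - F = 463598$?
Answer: $-466759$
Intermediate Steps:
$F = -463594$ ($F = 4 - 463598 = -463594$)
$S{\left(M \right)} = 5 M$
$S{\left(-633 \right)} + F = 5 \left(-633\right) - 463594 = -3165 - 463594 = -466759$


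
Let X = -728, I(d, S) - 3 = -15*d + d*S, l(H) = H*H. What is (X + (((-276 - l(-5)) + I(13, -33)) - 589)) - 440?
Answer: -2679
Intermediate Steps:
l(H) = H²
I(d, S) = 3 - 15*d + S*d (I(d, S) = 3 + (-15*d + d*S) = 3 + (-15*d + S*d) = 3 - 15*d + S*d)
(X + (((-276 - l(-5)) + I(13, -33)) - 589)) - 440 = (-728 + (((-276 - 1*(-5)²) + (3 - 15*13 - 33*13)) - 589)) - 440 = (-728 + (((-276 - 1*25) + (3 - 195 - 429)) - 589)) - 440 = (-728 + (((-276 - 25) - 621) - 589)) - 440 = (-728 + ((-301 - 621) - 589)) - 440 = (-728 + (-922 - 589)) - 440 = (-728 - 1511) - 440 = -2239 - 440 = -2679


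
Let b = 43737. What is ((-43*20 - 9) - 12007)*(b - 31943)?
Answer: -151859544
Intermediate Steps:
((-43*20 - 9) - 12007)*(b - 31943) = ((-43*20 - 9) - 12007)*(43737 - 31943) = ((-860 - 9) - 12007)*11794 = (-869 - 12007)*11794 = -12876*11794 = -151859544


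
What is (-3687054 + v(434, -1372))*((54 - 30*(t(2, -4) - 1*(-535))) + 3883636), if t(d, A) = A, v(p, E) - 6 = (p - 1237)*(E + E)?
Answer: -5738270620160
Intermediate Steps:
v(p, E) = 6 + 2*E*(-1237 + p) (v(p, E) = 6 + (p - 1237)*(E + E) = 6 + (-1237 + p)*(2*E) = 6 + 2*E*(-1237 + p))
(-3687054 + v(434, -1372))*((54 - 30*(t(2, -4) - 1*(-535))) + 3883636) = (-3687054 + (6 - 2474*(-1372) + 2*(-1372)*434))*((54 - 30*(-4 - 1*(-535))) + 3883636) = (-3687054 + (6 + 3394328 - 1190896))*((54 - 30*(-4 + 535)) + 3883636) = (-3687054 + 2203438)*((54 - 30*531) + 3883636) = -1483616*((54 - 15930) + 3883636) = -1483616*(-15876 + 3883636) = -1483616*3867760 = -5738270620160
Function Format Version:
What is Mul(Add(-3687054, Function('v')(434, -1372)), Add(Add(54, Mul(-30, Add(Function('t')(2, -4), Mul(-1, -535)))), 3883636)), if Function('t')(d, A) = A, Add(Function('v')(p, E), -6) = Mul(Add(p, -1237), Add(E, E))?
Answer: -5738270620160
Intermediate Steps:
Function('v')(p, E) = Add(6, Mul(2, E, Add(-1237, p))) (Function('v')(p, E) = Add(6, Mul(Add(p, -1237), Add(E, E))) = Add(6, Mul(Add(-1237, p), Mul(2, E))) = Add(6, Mul(2, E, Add(-1237, p))))
Mul(Add(-3687054, Function('v')(434, -1372)), Add(Add(54, Mul(-30, Add(Function('t')(2, -4), Mul(-1, -535)))), 3883636)) = Mul(Add(-3687054, Add(6, Mul(-2474, -1372), Mul(2, -1372, 434))), Add(Add(54, Mul(-30, Add(-4, Mul(-1, -535)))), 3883636)) = Mul(Add(-3687054, Add(6, 3394328, -1190896)), Add(Add(54, Mul(-30, Add(-4, 535))), 3883636)) = Mul(Add(-3687054, 2203438), Add(Add(54, Mul(-30, 531)), 3883636)) = Mul(-1483616, Add(Add(54, -15930), 3883636)) = Mul(-1483616, Add(-15876, 3883636)) = Mul(-1483616, 3867760) = -5738270620160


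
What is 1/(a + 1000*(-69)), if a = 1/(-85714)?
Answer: -85714/5914266001 ≈ -1.4493e-5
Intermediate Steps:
a = -1/85714 ≈ -1.1667e-5
1/(a + 1000*(-69)) = 1/(-1/85714 + 1000*(-69)) = 1/(-1/85714 - 69000) = 1/(-5914266001/85714) = -85714/5914266001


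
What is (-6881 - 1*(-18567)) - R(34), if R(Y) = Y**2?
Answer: 10530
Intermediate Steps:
(-6881 - 1*(-18567)) - R(34) = (-6881 - 1*(-18567)) - 1*34**2 = (-6881 + 18567) - 1*1156 = 11686 - 1156 = 10530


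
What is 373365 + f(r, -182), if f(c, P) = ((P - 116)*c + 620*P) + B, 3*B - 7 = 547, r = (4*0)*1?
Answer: 782129/3 ≈ 2.6071e+5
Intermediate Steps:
r = 0 (r = 0*1 = 0)
B = 554/3 (B = 7/3 + (⅓)*547 = 7/3 + 547/3 = 554/3 ≈ 184.67)
f(c, P) = 554/3 + 620*P + c*(-116 + P) (f(c, P) = ((P - 116)*c + 620*P) + 554/3 = ((-116 + P)*c + 620*P) + 554/3 = (c*(-116 + P) + 620*P) + 554/3 = (620*P + c*(-116 + P)) + 554/3 = 554/3 + 620*P + c*(-116 + P))
373365 + f(r, -182) = 373365 + (554/3 - 116*0 + 620*(-182) - 182*0) = 373365 + (554/3 + 0 - 112840 + 0) = 373365 - 337966/3 = 782129/3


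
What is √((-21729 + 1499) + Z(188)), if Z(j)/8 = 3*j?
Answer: I*√15718 ≈ 125.37*I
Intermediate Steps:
Z(j) = 24*j (Z(j) = 8*(3*j) = 24*j)
√((-21729 + 1499) + Z(188)) = √((-21729 + 1499) + 24*188) = √(-20230 + 4512) = √(-15718) = I*√15718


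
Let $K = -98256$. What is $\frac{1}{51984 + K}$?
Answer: $- \frac{1}{46272} \approx -2.1611 \cdot 10^{-5}$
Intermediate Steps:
$\frac{1}{51984 + K} = \frac{1}{51984 - 98256} = \frac{1}{-46272} = - \frac{1}{46272}$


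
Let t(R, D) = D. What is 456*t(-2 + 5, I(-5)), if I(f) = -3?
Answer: -1368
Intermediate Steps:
456*t(-2 + 5, I(-5)) = 456*(-3) = -1368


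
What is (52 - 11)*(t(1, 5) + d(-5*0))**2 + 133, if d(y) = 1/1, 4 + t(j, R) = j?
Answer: 297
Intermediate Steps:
t(j, R) = -4 + j
d(y) = 1
(52 - 11)*(t(1, 5) + d(-5*0))**2 + 133 = (52 - 11)*((-4 + 1) + 1)**2 + 133 = 41*(-3 + 1)**2 + 133 = 41*(-2)**2 + 133 = 41*4 + 133 = 164 + 133 = 297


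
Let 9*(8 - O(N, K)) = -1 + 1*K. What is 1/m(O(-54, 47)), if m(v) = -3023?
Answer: -1/3023 ≈ -0.00033080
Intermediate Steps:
O(N, K) = 73/9 - K/9 (O(N, K) = 8 - (-1 + 1*K)/9 = 8 - (-1 + K)/9 = 8 + (⅑ - K/9) = 73/9 - K/9)
1/m(O(-54, 47)) = 1/(-3023) = -1/3023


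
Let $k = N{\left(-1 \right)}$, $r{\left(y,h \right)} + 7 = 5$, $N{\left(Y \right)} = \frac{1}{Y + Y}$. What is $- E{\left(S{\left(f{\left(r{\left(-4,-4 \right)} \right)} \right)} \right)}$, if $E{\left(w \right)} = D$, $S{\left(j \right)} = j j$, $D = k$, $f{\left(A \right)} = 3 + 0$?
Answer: $\frac{1}{2} \approx 0.5$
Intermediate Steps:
$N{\left(Y \right)} = \frac{1}{2 Y}$
$r{\left(y,h \right)} = -2$ ($r{\left(y,h \right)} = -7 + 5 = -2$)
$f{\left(A \right)} = 3$
$k = - \frac{1}{2}$ ($k = \frac{1}{2 \left(-1\right)} = \frac{1}{2} \left(-1\right) = - \frac{1}{2} \approx -0.5$)
$D = - \frac{1}{2} \approx -0.5$
$S{\left(j \right)} = j^{2}$
$E{\left(w \right)} = - \frac{1}{2}$
$- E{\left(S{\left(f{\left(r{\left(-4,-4 \right)} \right)} \right)} \right)} = \left(-1\right) \left(- \frac{1}{2}\right) = \frac{1}{2}$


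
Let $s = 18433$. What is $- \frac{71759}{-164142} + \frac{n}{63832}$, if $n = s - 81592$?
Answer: $- \frac{2893262045}{5238756072} \approx -0.55228$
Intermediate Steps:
$n = -63159$ ($n = 18433 - 81592 = -63159$)
$- \frac{71759}{-164142} + \frac{n}{63832} = - \frac{71759}{-164142} - \frac{63159}{63832} = \left(-71759\right) \left(- \frac{1}{164142}\right) - \frac{63159}{63832} = \frac{71759}{164142} - \frac{63159}{63832} = - \frac{2893262045}{5238756072}$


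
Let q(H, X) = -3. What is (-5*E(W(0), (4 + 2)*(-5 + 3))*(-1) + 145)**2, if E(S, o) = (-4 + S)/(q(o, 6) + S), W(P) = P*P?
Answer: 207025/9 ≈ 23003.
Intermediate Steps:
W(P) = P**2
E(S, o) = (-4 + S)/(-3 + S)
(-5*E(W(0), (4 + 2)*(-5 + 3))*(-1) + 145)**2 = (-5*(-4 + 0**2)/(-3 + 0**2)*(-1) + 145)**2 = (-5*(-4 + 0)/(-3 + 0)*(-1) + 145)**2 = (-5*(-4)/(-3)*(-1) + 145)**2 = (-(-5)*(-4)/3*(-1) + 145)**2 = (-5*4/3*(-1) + 145)**2 = (-20/3*(-1) + 145)**2 = (20/3 + 145)**2 = (455/3)**2 = 207025/9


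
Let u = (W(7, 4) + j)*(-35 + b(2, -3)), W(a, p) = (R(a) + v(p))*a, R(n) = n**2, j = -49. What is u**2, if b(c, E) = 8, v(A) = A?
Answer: 75585636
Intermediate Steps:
W(a, p) = a*(p + a**2) (W(a, p) = (a**2 + p)*a = (p + a**2)*a = a*(p + a**2))
u = -8694 (u = (7*(4 + 7**2) - 49)*(-35 + 8) = (7*(4 + 49) - 49)*(-27) = (7*53 - 49)*(-27) = (371 - 49)*(-27) = 322*(-27) = -8694)
u**2 = (-8694)**2 = 75585636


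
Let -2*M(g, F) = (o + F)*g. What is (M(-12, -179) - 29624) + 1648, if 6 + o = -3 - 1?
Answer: -29110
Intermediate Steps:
o = -10 (o = -6 + (-3 - 1) = -6 - 4 = -10)
M(g, F) = -g*(-10 + F)/2 (M(g, F) = -(-10 + F)*g/2 = -g*(-10 + F)/2)
(M(-12, -179) - 29624) + 1648 = ((½)*(-12)*(10 - 1*(-179)) - 29624) + 1648 = ((½)*(-12)*(10 + 179) - 29624) + 1648 = ((½)*(-12)*189 - 29624) + 1648 = (-1134 - 29624) + 1648 = -30758 + 1648 = -29110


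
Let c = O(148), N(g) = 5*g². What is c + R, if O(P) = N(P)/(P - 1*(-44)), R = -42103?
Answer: -498391/12 ≈ -41533.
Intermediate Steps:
O(P) = 5*P²/(44 + P) (O(P) = (5*P²)/(P - 1*(-44)) = (5*P²)/(P + 44) = (5*P²)/(44 + P) = 5*P²/(44 + P))
c = 6845/12 (c = 5*148²/(44 + 148) = 5*21904/192 = 5*21904*(1/192) = 6845/12 ≈ 570.42)
c + R = 6845/12 - 42103 = -498391/12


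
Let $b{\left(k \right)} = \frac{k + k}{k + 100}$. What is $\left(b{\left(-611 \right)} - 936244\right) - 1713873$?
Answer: $- \frac{1354208565}{511} \approx -2.6501 \cdot 10^{6}$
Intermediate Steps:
$b{\left(k \right)} = \frac{2 k}{100 + k}$
$\left(b{\left(-611 \right)} - 936244\right) - 1713873 = \left(2 \left(-611\right) \frac{1}{100 - 611} - 936244\right) - 1713873 = \left(2 \left(-611\right) \frac{1}{-511} - 936244\right) - 1713873 = \left(2 \left(-611\right) \left(- \frac{1}{511}\right) - 936244\right) - 1713873 = \left(\frac{1222}{511} - 936244\right) - 1713873 = - \frac{478419462}{511} - 1713873 = - \frac{1354208565}{511}$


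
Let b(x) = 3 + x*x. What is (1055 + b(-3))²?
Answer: 1138489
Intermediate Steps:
b(x) = 3 + x²
(1055 + b(-3))² = (1055 + (3 + (-3)²))² = (1055 + (3 + 9))² = (1055 + 12)² = 1067² = 1138489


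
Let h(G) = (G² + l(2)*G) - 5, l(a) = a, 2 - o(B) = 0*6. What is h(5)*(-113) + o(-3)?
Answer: -3388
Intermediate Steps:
o(B) = 2 (o(B) = 2 - 0*6 = 2 - 1*0 = 2 + 0 = 2)
h(G) = -5 + G² + 2*G (h(G) = (G² + 2*G) - 5 = -5 + G² + 2*G)
h(5)*(-113) + o(-3) = (-5 + 5² + 2*5)*(-113) + 2 = (-5 + 25 + 10)*(-113) + 2 = 30*(-113) + 2 = -3390 + 2 = -3388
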